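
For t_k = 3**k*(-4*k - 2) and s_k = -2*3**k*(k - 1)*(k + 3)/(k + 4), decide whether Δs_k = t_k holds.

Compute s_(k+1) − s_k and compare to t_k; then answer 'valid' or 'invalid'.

s_(k+1) = -6*3**k*k*(k + 4)/(k + 5)
s_(k+1) − s_k = 2*3**k*(-3*k*(k + 4)**2 + (k - 1)*(k + 3)*(k + 5))/((k + 4)*(k + 5))
(s_(k+1) − s_k) − t_k = 3**k*(4*k**2 + 16*k + 10)/(k**2 + 9*k + 20)

Invalid: residual 3**k*(4*k**2 + 16*k + 10)/(k**2 + 9*k + 20) ≠ 0.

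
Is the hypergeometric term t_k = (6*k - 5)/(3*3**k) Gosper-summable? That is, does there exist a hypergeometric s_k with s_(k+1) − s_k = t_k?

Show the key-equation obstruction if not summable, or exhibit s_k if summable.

r(k) = (6*k + 1)/(3*(6*k - 5)) after simplifying.
A = 1/3, B = 1, C = k - 5/6.
Key eq: (1/3)·f(k+1) = (1)·f(k) + (k - 5/6).
Degrees (0,0,1) ⇒ d ≤ 1.
Solve for f: f(k) = -(3*k - 1)/2 (degree 1 ≤ 1).
Get s_k = R·t_k = (1 - 3*k)/3**k with R(k) = B(k−1)f(k)/C(k) = -3*(3*k - 1)/(6*k - 5).
Verify: (6*k - 5)/(3*3**k) matches t_k.

Yes. s_k = (1 - 3*k)/3**k.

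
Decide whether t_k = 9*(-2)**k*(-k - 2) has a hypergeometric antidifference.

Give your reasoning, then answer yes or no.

Yes. s_k = (-2)**k*(3*k + 4).

t_(k+1)/t_k = 2*(-k - 3)/(k + 2).
Factor: A=-2; B=1; C=k + 2.
Key eq: (-2)·f(k+1) = (1)·f(k) + (k + 2).
Degrees (0,0,1) ⇒ d ≤ 1.
Solving with deg f ≤ 1: f(k) = -(3*k + 4)/9.
R(k) = B(k−1)·f(k)/C(k) = -(3*k + 4)/(9*(k + 2)); s_k = R·t_k = (-2)**k*(3*k + 4).
Check: Δs_k = 9*(-2)**k*(-k - 2). ✓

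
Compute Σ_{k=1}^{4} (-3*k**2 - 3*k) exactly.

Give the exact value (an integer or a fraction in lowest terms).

r(k) = (k + 2)/k after simplifying.
So A=1 and B=1, with C=k**2 + k.
Solve (1)·f(k+1) − (1)·f(k) = k**2 + k.
deg f ≤ 3 (via 0,0,2).
A polynomial solution: f(k) = k*(k - 1)*(k + 1)/3.
So s_k = (B(k−1)f/C)·t_k = ((k - 1)/3)·t_k = -k**3 + k.
s_(k+1) − s_k = 3*k*(-k - 1) = t_k.
Σ_(k=1)^(4) t_k = s_(5) − s_(1) = -120 − (0) = -120.

Σ = -120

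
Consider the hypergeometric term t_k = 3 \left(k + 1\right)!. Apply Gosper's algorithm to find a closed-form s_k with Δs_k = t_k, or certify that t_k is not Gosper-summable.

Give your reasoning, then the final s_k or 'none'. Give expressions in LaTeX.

r(k) = k + 2 after simplifying.
Take A(k)=k + 2, B(k)=1, C(k)=1.
Solve (k + 2)·f(k+1) − (1)·f(k) = 1.
deg f ≤ -1 (via 1,0,0).
Bound -1 < 0, so the key equation has no polynomial solution.

not Gosper-summable; s_k does not exist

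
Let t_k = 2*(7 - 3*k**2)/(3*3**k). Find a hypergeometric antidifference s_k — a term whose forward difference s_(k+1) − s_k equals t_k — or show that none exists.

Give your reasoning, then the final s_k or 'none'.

Ratio r(k) = (3*(k + 1)**2 - 7)/(3*(3*k**2 - 7)).
So A=1/3 and B=1, with C=k**2 - 7/3.
Key eq: (1/3)·f(k+1) = (1)·f(k) + (k**2 - 7/3).
d = 2 from the (0,0,2) case.
A polynomial solution: f(k) = -(3*k**2 + 3*k - 4)/2.
So s_k = (B(k−1)f/C)·t_k = (-3*(3*k**2 + 3*k - 4)/(2*(3*k**2 - 7)))·t_k = (3*k**2 + 3*k - 4)/3**k.
Check: Δs_k = 2*(7 - 3*k**2)/(3*3**k). ✓

s_k = (3*k**2 + 3*k - 4)/3**k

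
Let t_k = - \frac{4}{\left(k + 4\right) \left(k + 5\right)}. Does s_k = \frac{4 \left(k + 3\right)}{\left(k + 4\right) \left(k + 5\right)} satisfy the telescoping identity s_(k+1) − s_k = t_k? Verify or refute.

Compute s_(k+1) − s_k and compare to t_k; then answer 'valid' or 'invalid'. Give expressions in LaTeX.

s_(k+1) = 4*(k + 4)/((k + 5)*(k + 6))
s_(k+1) − s_k = 4*(-k - 2)/(k**3 + 15*k**2 + 74*k + 120)
(s_(k+1) − s_k) − t_k = 16/(k**3 + 15*k**2 + 74*k + 120)

Invalid: residual \frac{16}{k^{3} + 15 k^{2} + 74 k + 120} ≠ 0.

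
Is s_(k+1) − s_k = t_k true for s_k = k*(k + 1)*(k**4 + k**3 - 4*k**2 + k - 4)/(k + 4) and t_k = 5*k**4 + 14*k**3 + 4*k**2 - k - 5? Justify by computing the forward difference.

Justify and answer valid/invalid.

s_(k+1) = (k + 1)*(k + 2)*(k + (k + 1)**4 + (k + 1)**3 - 4*(k + 1)**2 - 3)/(k + 5)
s_(k+1) − s_k = (5*k**6 + 47*k**5 + 131*k**4 + 123*k**3 + 24*k**2 - 50*k - 40)/(k**2 + 9*k + 20)
(s_(k+1) − s_k) − t_k = 3*(-4*k**5 - 33*k**4 - 64*k**3 - 14*k**2 + 5*k + 20)/(k**2 + 9*k + 20)

Invalid: residual 3*(-4*k**5 - 33*k**4 - 64*k**3 - 14*k**2 + 5*k + 20)/(k**2 + 9*k + 20) ≠ 0.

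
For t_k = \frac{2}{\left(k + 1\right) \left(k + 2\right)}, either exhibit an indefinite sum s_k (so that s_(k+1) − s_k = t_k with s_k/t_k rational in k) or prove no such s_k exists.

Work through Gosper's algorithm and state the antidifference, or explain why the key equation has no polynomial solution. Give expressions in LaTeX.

t_(k+1)/t_k = (k + 1)/(k + 3).
So A=k + 1 and B=k + 3, with C=1.
f must satisfy (k + 1)·f(k+1) − (k + 2)·f(k) = 1.
Degrees (1,1,0) ⇒ d ≤ 1.
A polynomial solution: f(k) = k.
Certificate R = B(k−1)f/C = k*(k + 2) gives s_k = 2*k/(k + 1).
s_(k+1) − s_k = 2/(k**2 + 3*k + 2) = t_k.

s_k = \frac{2 k}{k + 1}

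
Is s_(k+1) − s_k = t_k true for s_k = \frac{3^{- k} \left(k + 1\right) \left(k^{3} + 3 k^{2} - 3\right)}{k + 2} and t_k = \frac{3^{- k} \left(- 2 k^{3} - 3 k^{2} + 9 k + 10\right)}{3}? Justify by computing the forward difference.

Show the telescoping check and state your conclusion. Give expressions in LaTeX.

s_(k+1) = (k + 2)*((k + 1)**3 + 3*(k + 1)**2 - 3)/(3*3**k*(k + 3))
s_(k+1) − s_k = (-2*k**5 - 11*k**4 - 8*k**3 + 43*k**2 + 76*k + 31)/(3*3**k*(k**2 + 5*k + 6))
(s_(k+1) − s_k) − t_k = (2*k**4 + 10*k**3 + 6*k**2 - 28*k - 29)/(3*3**k*(k**2 + 5*k + 6))

Invalid: residual \frac{3^{- k} \left(2 k^{4} + 10 k^{3} + 6 k^{2} - 28 k - 29\right)}{3 \left(k^{2} + 5 k + 6\right)} ≠ 0.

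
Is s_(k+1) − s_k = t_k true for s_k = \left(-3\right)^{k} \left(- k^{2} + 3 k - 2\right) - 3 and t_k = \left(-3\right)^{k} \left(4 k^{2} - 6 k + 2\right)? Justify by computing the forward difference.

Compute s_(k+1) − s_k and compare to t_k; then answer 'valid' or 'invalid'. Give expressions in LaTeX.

s_(k+1) = 3*(-3)**k*k**2 - 3*(-3)**k*k - 3
s_(k+1) − s_k = (-3)**k*(4*k**2 - 6*k + 2)
(s_(k+1) − s_k) − t_k = 0

valid (s_(k+1) − s_k reduces to t_k)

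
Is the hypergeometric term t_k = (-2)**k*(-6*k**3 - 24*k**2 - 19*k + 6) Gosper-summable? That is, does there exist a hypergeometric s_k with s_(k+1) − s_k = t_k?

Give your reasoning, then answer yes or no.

Ratio r(k) = 2*(-6*k**3 - 42*k**2 - 85*k - 43)/(6*k**3 + 24*k**2 + 19*k - 6).
So A=-2 and B=1, with C=k**3 + 4*k**2 + 19*k/6 - 1.
Solve (-2)·f(k+1) − (1)·f(k) = k**3 + 4*k**2 + 19*k/6 - 1.
deg f ≤ 3 (via 0,0,3).
Solving with deg f ≤ 3: f(k) = -(2*k**3 + 4*k**2 - 3*k - 4)/6.
R(k) = B(k−1)·f(k)/C(k) = -(2*k**3 + 4*k**2 - 3*k - 4)/(6*k**3 + 24*k**2 + 19*k - 6); s_k = R·t_k = (-2)**k*(2*k**3 + 4*k**2 - 3*k - 4).
Verify: (-2)**k*(-6*k**3 - 24*k**2 - 19*k + 6) matches t_k.

Yes. s_k = (-2)**k*(2*k**3 + 4*k**2 - 3*k - 4).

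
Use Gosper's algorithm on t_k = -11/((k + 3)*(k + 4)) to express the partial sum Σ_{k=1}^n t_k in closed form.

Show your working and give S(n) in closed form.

t_(k+1)/t_k = (k + 3)/(k + 5).
A = k + 3, B = k + 5, C = 1.
Key eq: (k + 3)·f(k+1) = (k + 4)·f(k) + (1).
d = 1 from the (1,1,0) case.
Solving with deg f ≤ 1: f(k) = k/3.
R(k) = B(k−1)·f(k)/C(k) = k*(k + 4)/3; s_k = R·t_k = -11*k/(3*k + 9).
s_(k+1) − s_k = -11/(k**2 + 7*k + 12) = t_k.
Σ_(k=1)^n t_k = s_(n+1) − s_(1) = (11*(-n - 1)/(3*(n + 4))) − (-11/12), i.e. -11*n/(4*n + 16).

S(n) = -11*n/(4*n + 16)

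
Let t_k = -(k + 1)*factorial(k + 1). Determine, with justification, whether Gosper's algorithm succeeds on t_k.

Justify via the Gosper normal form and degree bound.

Yes. s_k = -factorial(k + 1).

r(k) = (k + 2)**2/(k + 1) after simplifying.
Gosper form: A/B · C(k+1)/C(k) with A=k + 2, B=1, C=k + 1.
f must satisfy (k + 2)·f(k+1) − (1)·f(k) = k + 1.
From deg A=1, deg B=0, deg C=1: d=0.
Match coefficients ⇒ f(k) = 1.
So s_k = (B(k−1)f/C)·t_k = (1/(k + 1))·t_k = -factorial(k + 1).
Verify: -(k + 1)*factorial(k + 1) matches t_k.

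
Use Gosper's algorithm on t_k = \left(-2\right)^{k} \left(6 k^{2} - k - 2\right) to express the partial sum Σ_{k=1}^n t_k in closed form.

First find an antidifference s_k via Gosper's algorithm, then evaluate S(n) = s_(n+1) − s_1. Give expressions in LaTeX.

S(n) = 4 \left(-2\right)^{n} n^{2} + 2 \left(-2\right)^{n} n - 2 \left(-2\right)^{n} + 2

The ratio is 2*(-k + 6*(k + 1)**2 - 3)/(-6*k**2 + k + 2).
So A=-2 and B=1, with C=k**2 - k/6 - 1/3.
f must satisfy (-2)·f(k+1) − (1)·f(k) = k**2 - k/6 - 1/3.
Degrees (0,0,2) ⇒ d ≤ 2.
Solving with deg f ≤ 2: f(k) = -k*(2*k - 3)/6.
Then R = B(k−1)f/C = -k*(2*k - 3)/((2*k + 1)*(3*k - 2)), so s_k = R(k)·t_k = (-2)**k*k*(3 - 2*k).
Δs = (-2)**k*(6*k**2 - k - 2), as required.
Σ_(k=1)^n t_k = s_(n+1) − s_(1) = ((-2)**(n + 1)*(-2*n**2 - n + 1)) − (-2), i.e. 4*(-2)**n*n**2 + 2*(-2)**n*n - 2*(-2)**n + 2.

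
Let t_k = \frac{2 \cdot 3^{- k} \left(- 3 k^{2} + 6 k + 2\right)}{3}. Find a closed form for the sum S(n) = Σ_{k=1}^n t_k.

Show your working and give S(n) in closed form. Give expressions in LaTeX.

t_(k+1)/t_k = (3*k**2 - 5)/(3*(3*k**2 - 6*k - 2)).
Factor: A=1/3; B=1; C=k**2 - 2*k - 2/3.
f must satisfy (1/3)·f(k+1) − (1)·f(k) = k**2 - 2*k - 2/3.
Bound: deg f ≤ 2.
Solve for f: f(k) = -(3*k**2 - 3*k - 2)/2 (degree 2 ≤ 2).
Certificate R = B(k−1)f/C = -3*(3*k**2 - 3*k - 2)/(2*(3*k**2 - 6*k - 2)) gives s_k = (3*k**2 - 3*k - 2)/3**k.
s_(k+1) − s_k = 2*(-3*k**2 + 6*k + 2)/(3*3**k) = t_k.
Evaluate: s_(n+1) = 3**(-n - 1)*(3*n**2 + 3*n - 2); subtract s_(1) = -2/3 ⇒ S(n) = 3**(-n - 1)*(2*3**n + 3*n**2 + 3*n - 2).

S(n) = 3^{- n - 1} \left(2 \cdot 3^{n} + 3 n^{2} + 3 n - 2\right)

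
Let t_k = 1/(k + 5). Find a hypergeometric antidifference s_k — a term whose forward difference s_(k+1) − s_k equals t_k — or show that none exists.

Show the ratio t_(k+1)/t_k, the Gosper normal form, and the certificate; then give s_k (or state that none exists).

Compute t_(k+1)/t_k: get (k + 5)/(k + 6).
Factor: A=k + 5; B=k + 6; C=1.
Need (k + 5)·f(k+1) − (k + 5)·f(k) = 1.
Degrees (1,1,0) ⇒ d ≤ 0.
Generic f = c0 gives residual -1; -1 = 0 cannot hold, so t_k is not Gosper-summable.

none (Gosper's algorithm certifies no s_k)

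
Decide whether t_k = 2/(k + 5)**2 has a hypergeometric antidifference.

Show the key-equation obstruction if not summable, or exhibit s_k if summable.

No; the coefficient equations for f are inconsistent.

The ratio is (k + 5)**2/(k + 6)**2.
So A=k**2 + 10*k + 25 and B=k**2 + 12*k + 36, with C=1.
Set up (k**2 + 10*k + 25)·f(k+1) − (k**2 + 10*k + 25)·f(k) − (1) = 0.
deg f ≤ 0 (via 2,2,0).
Write f(k) = c0. Then LHS − RHS = -1, requiring -1 = 0: contradictory. No certificate.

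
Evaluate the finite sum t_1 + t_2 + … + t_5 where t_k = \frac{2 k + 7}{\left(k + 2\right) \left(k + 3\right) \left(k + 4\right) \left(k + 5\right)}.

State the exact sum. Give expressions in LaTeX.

t_(k+1)/t_k = (k + 2)*(2*k + 9)/((k + 6)*(2*k + 7)).
A = k + 2, B = k + 6, C = k + 7/2.
Solve (k + 2)·f(k+1) − (k + 5)·f(k) = k + 7/2.
Degrees (1,1,1) ⇒ d ≤ 3.
A polynomial solution: f(k) = k*(k + 3)*(k + 6)/16.
So s_k = (B(k−1)f/C)·t_k = (k*(k + 3)*(k + 5)*(k + 6)/(8*(2*k + 7)))·t_k = k*(k + 6)/(8*(k**2 + 6*k + 8)).
s_(k+1) − s_k = (2*k + 7)/(k**4 + 14*k**3 + 71*k**2 + 154*k + 120) = t_k.
Telescoping: Σ = s_(6) − s_(1) = 9/80 − (7/120) = 13/240.

Σ = 13/240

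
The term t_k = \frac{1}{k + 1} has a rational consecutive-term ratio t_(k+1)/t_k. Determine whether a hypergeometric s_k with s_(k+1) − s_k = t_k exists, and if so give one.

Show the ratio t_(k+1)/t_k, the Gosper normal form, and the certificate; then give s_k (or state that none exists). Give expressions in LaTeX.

Ratio r(k) = (k + 1)/(k + 2).
Normal form (A,B,C) = (k + 1, k + 2, 1).
Key eq: (k + 1)·f(k+1) = (k + 1)·f(k) + (1).
From deg A=1, deg B=1, deg C=0: d=0.
Write f(k) = c0. Then LHS − RHS = -1, requiring -1 = 0: contradictory. No certificate.

no hypergeometric antidifference exists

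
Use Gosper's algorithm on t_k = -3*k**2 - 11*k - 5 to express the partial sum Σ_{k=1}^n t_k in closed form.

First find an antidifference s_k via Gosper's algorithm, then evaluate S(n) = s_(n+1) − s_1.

t_(k+1)/t_k = (3*k**2 + 17*k + 19)/(3*k**2 + 11*k + 5).
Take A(k)=1, B(k)=1, C(k)=k**2 + 11*k/3 + 5/3.
Key eq: (1)·f(k+1) = (1)·f(k) + (k**2 + 11*k/3 + 5/3).
From deg A=0, deg B=0, deg C=2: d=3.
Coefficient equations give f(k) = k**2*(k + 4)/3.
So s_k = (B(k−1)f/C)·t_k = (k**2*(k + 4)/(3*k**2 + 11*k + 5))·t_k = k**2*(-k - 4).
Δs = -3*k**2 - 11*k - 5, as required.
Telescope: S(n) = s_(n+1) − s_(1) = -n**3 - 7*n**2 - 11*n - 5 − (-5) = n*(-n**2 - 7*n - 11).

S(n) = n*(-n**2 - 7*n - 11)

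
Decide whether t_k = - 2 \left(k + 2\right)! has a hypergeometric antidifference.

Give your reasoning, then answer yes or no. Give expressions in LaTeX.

The ratio is k + 3.
A = k + 3, B = 1, C = 1.
Set up (k + 3)·f(k+1) − (1)·f(k) − (1) = 0.
d = -1 from the (1,0,0) case.
Negative degree bound (-1): no f exists, t_k not Gosper-summable.

No. Not Gosper-summable.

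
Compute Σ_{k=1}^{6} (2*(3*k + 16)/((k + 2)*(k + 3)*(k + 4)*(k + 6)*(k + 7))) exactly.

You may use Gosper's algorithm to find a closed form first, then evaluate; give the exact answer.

Σ = 181/8190

Ratio r(k) = (k + 2)*(k + 6)*(3*k + 19)/((k + 5)*(k + 8)*(3*k + 16)).
Take A(k)=k + 2, B(k)=k + 8, C(k)=k**2 + 31*k/3 + 80/3.
f must satisfy (k + 2)·f(k+1) − (k + 7)·f(k) = k**2 + 31*k/3 + 80/3.
d = 5 from the (1,1,2) case.
A polynomial solution: f(k) = k*(k + 4)*(k + 5)*(k**2 + 11*k + 36)/108.
Certificate R = B(k−1)f/C = k*(k + 4)*(k + 7)*(k**2 + 11*k + 36)/(36*(3*k + 16)) gives s_k = k*(k**2 + 11*k + 36)/(18*(k**3 + 11*k**2 + 36*k + 36)).
s_(k+1) − s_k = 2*(3*k + 16)/(k**5 + 22*k**4 + 185*k**3 + 740*k**2 + 1404*k + 1008) = t_k.
Evaluate s at k=7 and k=1: 7/130 and 2/63; difference 181/8190.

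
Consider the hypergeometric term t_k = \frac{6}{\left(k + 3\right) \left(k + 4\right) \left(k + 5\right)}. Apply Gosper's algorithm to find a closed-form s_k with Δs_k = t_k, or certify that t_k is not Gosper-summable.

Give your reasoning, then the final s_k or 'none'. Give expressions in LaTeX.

Compute t_(k+1)/t_k: get (k + 3)/(k + 6).
Factor: A=k + 3; B=k + 6; C=1.
Need (k + 3)·f(k+1) − (k + 5)·f(k) = 1.
From deg A=1, deg B=1, deg C=0: d=2.
A polynomial solution: f(k) = k*(k + 7)/24.
Then R = B(k−1)f/C = k*(k + 5)*(k + 7)/24, so s_k = R(k)·t_k = k*(k + 7)/(4*(k + 3)*(k + 4)).
Δs = 6/(k**3 + 12*k**2 + 47*k + 60), as required.

s_k = \frac{k \left(k + 7\right)}{4 \left(k + 3\right) \left(k + 4\right)}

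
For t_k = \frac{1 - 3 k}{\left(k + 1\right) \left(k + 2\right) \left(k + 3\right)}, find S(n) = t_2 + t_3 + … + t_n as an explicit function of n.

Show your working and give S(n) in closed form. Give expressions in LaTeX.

Ratio r(k) = (k + 1)*(3*k + 2)/((k + 4)*(3*k - 1)).
Factor: A=k + 1; B=k + 4; C=k - 1/3.
Key eq: (k + 1)·f(k+1) = (k + 3)·f(k) + (k - 1/3).
d = 2 from the (1,1,1) case.
Match coefficients ⇒ f(k) = k*(k - 3)/6.
Then R = B(k−1)f/C = k*(k - 3)*(k + 3)/(2*(3*k - 1)), so s_k = R(k)·t_k = k*(3 - k)/(2*(k + 1)*(k + 2)).
Check: Δs_k = (1 - 3*k)/(k**3 + 6*k**2 + 11*k + 6). ✓
s_(n+1) = (-n**2 + n + 2)/(2*(n**2 + 5*n + 6)) and s_(2) = 1/12, so S(n) = (-7*n**2 + n + 6)/(12*(n**2 + 5*n + 6)).

S(n) = \frac{- 7 n^{2} + n + 6}{12 \left(n^{2} + 5 n + 6\right)}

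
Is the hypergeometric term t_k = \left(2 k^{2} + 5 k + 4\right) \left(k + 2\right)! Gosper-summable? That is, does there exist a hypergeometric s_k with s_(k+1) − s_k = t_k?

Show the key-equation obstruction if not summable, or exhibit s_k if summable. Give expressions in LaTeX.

Yes. s_k = \left(2 k - 1\right) \left(k + 2\right)!.

The ratio is (k + 3)*(5*k + 2*(k + 1)**2 + 9)/(2*k**2 + 5*k + 4).
Factor: A=k + 3; B=1; C=k**2 + 5*k/2 + 2.
Key eq: (k + 3)·f(k+1) = (1)·f(k) + (k**2 + 5*k/2 + 2).
Degrees (1,0,2) ⇒ d ≤ 1.
Match coefficients ⇒ f(k) = (2*k - 1)/2.
Get s_k = R·t_k = (2*k - 1)*factorial(k + 2) with R(k) = B(k−1)f(k)/C(k) = (2*k - 1)/(2*k**2 + 5*k + 4).
Verify: (2*k**2 + 5*k + 4)*factorial(k + 2) matches t_k.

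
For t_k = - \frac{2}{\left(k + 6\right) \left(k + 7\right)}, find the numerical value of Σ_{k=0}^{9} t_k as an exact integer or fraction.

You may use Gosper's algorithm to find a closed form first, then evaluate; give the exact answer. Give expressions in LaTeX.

Step 1: r(k) = (k + 6)/(k + 8).
A = k + 6, B = k + 8, C = 1.
Solve (k + 6)·f(k+1) − (k + 7)·f(k) = 1.
d = 1 from the (1,1,0) case.
A polynomial solution: f(k) = k/6.
R(k) = B(k−1)·f(k)/C(k) = k*(k + 7)/6; s_k = R·t_k = -k/(3*k + 18).
s_(k+1) − s_k = -2/(k**2 + 13*k + 42) = t_k.
Telescoping: Σ = s_(10) − s_(0) = -5/24 − (0) = -5/24.

Σ = -5/24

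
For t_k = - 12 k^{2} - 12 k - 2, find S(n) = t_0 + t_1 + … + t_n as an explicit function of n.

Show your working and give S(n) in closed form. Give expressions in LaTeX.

Step 1: r(k) = (6*k**2 + 18*k + 13)/(6*k**2 + 6*k + 1).
Normal form (A,B,C) = (1, 1, k**2 + k + 1/6).
Key eq: (1)·f(k+1) = (1)·f(k) + (k**2 + k + 1/6).
deg f ≤ 3 (via 0,0,2).
Solving with deg f ≤ 3: f(k) = k*(2*k**2 - 1)/6.
Then R = B(k−1)f/C = k*(2*k**2 - 1)/(6*k**2 + 6*k + 1), so s_k = R(k)·t_k = -4*k**3 + 2*k.
Check: Δs_k = -12*k**2 - 12*k - 2. ✓
Evaluate: s_(n+1) = -4*n**3 - 12*n**2 - 10*n - 2; subtract s_(0) = 0 ⇒ S(n) = -4*n**3 - 12*n**2 - 10*n - 2.

S(n) = - 4 n^{3} - 12 n^{2} - 10 n - 2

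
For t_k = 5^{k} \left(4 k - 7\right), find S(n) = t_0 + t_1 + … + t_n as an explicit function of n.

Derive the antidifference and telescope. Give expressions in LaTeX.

r(k) = 5*(4*k - 3)/(4*k - 7) after simplifying.
A = 5, B = 1, C = k - 7/4.
f must satisfy (5)·f(k+1) − (1)·f(k) = k - 7/4.
deg f ≤ 1 (via 0,0,1).
Coefficient equations give f(k) = (k - 3)/4.
Get s_k = R·t_k = 5**k*(k - 3) with R(k) = B(k−1)f(k)/C(k) = (k - 3)/(4*k - 7).
s_(k+1) − s_k = 5**k*(4*k - 7) = t_k.
s_(n+1) = 5**(n + 1)*(n - 2) and s_(0) = -3, so S(n) = 5*5**n*n - 10*5**n + 3.

S(n) = 5 \cdot 5^{n} n - 10 \cdot 5^{n} + 3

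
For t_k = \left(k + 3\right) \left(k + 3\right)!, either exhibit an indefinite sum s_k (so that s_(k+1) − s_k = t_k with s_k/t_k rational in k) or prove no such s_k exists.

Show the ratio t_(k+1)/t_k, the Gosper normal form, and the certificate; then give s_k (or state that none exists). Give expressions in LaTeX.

r(k) = (k + 4)**2/(k + 3) after simplifying.
Normal form (A,B,C) = (k + 4, 1, k + 3).
f must satisfy (k + 4)·f(k+1) − (1)·f(k) = k + 3.
From deg A=1, deg B=0, deg C=1: d=0.
Match coefficients ⇒ f(k) = 1.
So s_k = (B(k−1)f/C)·t_k = (1/(k + 3))·t_k = factorial(k + 3).
Check: Δs_k = (k + 3)*factorial(k + 3). ✓

s_k = \left(k + 3\right)!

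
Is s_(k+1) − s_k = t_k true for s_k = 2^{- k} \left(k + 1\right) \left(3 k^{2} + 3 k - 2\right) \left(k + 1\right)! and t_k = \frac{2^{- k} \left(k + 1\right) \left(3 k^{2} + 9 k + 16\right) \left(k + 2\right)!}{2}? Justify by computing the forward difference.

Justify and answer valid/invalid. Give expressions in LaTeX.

s_(k+1) = (k + 2)*(3*k**2 + 9*k + 4)*factorial(k + 2)/(2*2**k)
s_(k+1) − s_k = (3*k**4 + 15*k**3 + 40*k**2 + 50*k + 20)*factorial(k + 1)/(2*2**k)
(s_(k+1) − s_k) − t_k = -(3*k**3 + 9*k**2 + 16*k + 12)*factorial(k + 1)/(2*2**k)

Invalid: residual - \frac{2^{- k} \left(3 k^{3} + 9 k^{2} + 16 k + 12\right) \left(k + 1\right)!}{2} ≠ 0.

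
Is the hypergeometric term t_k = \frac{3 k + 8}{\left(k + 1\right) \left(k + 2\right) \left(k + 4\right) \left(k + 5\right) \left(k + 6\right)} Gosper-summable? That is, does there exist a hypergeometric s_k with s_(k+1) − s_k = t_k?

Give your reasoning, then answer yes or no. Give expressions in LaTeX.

Yes. s_k = \frac{k \left(k^{2} + 10 k + 29\right)}{20 \left(k^{3} + 10 k^{2} + 29 k + 20\right)}.

Compute t_(k+1)/t_k: get (k + 1)*(k + 4)*(3*k + 11)/((k + 3)*(k + 7)*(3*k + 8)).
Normal form (A,B,C) = (k + 1, k + 7, k**2 + 17*k/3 + 8).
Set up (k + 1)·f(k+1) − (k + 6)·f(k) − (k**2 + 17*k/3 + 8) = 0.
From deg A=1, deg B=1, deg C=2: d=5.
Solving with deg f ≤ 5: f(k) = k*(k + 2)*(k + 3)*(k**2 + 10*k + 29)/60.
Then R = B(k−1)f/C = k*(k + 2)*(k + 6)*(k**2 + 10*k + 29)/(20*(3*k + 8)), so s_k = R(k)·t_k = k*(k**2 + 10*k + 29)/(20*(k**3 + 10*k**2 + 29*k + 20)).
Verify: (3*k + 8)/(k**5 + 18*k**4 + 121*k**3 + 372*k**2 + 508*k + 240) matches t_k.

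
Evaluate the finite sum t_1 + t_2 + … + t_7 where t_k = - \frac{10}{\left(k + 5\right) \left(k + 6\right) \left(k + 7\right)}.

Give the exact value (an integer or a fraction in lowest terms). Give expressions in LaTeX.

Σ = -25/273

Step 1: r(k) = (k + 5)/(k + 8).
Gosper form: A/B · C(k+1)/C(k) with A=k + 5, B=k + 8, C=1.
f must satisfy (k + 5)·f(k+1) − (k + 7)·f(k) = 1.
From deg A=1, deg B=1, deg C=0: d=2.
Solve for f: f(k) = k*(k + 11)/60 (degree 2 ≤ 2).
Then R = B(k−1)f/C = k*(k + 7)*(k + 11)/60, so s_k = R(k)·t_k = k*(-k - 11)/(6*(k + 5)*(k + 6)).
Verify: -10/(k**3 + 18*k**2 + 107*k + 210) matches t_k.
Evaluate s at k=8 and k=1: -38/273 and -1/21; difference -25/273.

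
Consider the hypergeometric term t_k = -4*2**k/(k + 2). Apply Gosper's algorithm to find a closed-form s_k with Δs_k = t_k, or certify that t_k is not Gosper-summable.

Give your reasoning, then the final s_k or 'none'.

Step 1: r(k) = 2*(k + 2)/(k + 3).
A = 2*k + 4, B = k + 3, C = 1.
Key eq: (2*k + 4)·f(k+1) = (k + 2)·f(k) + (1).
Bound: deg f ≤ -1.
Bound -1 < 0, so the key equation has no polynomial solution.

none (Gosper's algorithm certifies no s_k)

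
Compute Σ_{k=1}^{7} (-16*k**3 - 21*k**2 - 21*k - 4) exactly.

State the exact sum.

Σ = -16100

t_(k+1)/t_k = (16*k**3 + 69*k**2 + 111*k + 62)/(16*k**3 + 21*k**2 + 21*k + 4).
A = 1, B = 1, C = k**3 + 21*k**2/16 + 21*k/16 + 1/4.
Set up (1)·f(k+1) − (1)·f(k) − (k**3 + 21*k**2/16 + 21*k/16 + 1/4) = 0.
deg f ≤ 4 (via 0,0,3).
A polynomial solution: f(k) = k*(4*k**3 - k**2 + 4*k - 3)/16.
Then R = B(k−1)f/C = k*(4*k**3 - k**2 + 4*k - 3)/(16*k**3 + 21*k**2 + 21*k + 4), so s_k = R(k)·t_k = k*(-4*k**3 + k**2 - 4*k + 3).
Δs = -16*k**3 - 21*k**2 - 21*k - 4, as required.
Σ_(k=1)^(7) t_k = s_(8) − s_(1) = -16104 − (-4) = -16100.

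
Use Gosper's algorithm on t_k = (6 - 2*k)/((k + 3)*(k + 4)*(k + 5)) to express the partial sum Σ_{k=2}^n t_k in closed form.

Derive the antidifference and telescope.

S(n) = 2*(-n**2 + 6*n - 5)/(15*(n**2 + 9*n + 20))

Step 1: r(k) = (k - 2)*(k + 3)/((k - 3)*(k + 6)).
Gosper form: A/B · C(k+1)/C(k) with A=k + 3, B=k + 6, C=k - 3.
Set up (k + 3)·f(k+1) − (k + 5)·f(k) − (k - 3) = 0.
deg f ≤ 2 (via 1,1,1).
A polynomial solution: f(k) = -k.
So s_k = (B(k−1)f/C)·t_k = (-k*(k + 5)/(k - 3))·t_k = 2*k/((k + 3)*(k + 4)).
Verify: 2*(3 - k)/(k**3 + 12*k**2 + 47*k + 60) matches t_k.
Σ_(k=2)^n t_k = s_(n+1) − s_(2) = (2*(n + 1)/(n**2 + 9*n + 20)) − (2/15), i.e. 2*(-n**2 + 6*n - 5)/(15*(n**2 + 9*n + 20)).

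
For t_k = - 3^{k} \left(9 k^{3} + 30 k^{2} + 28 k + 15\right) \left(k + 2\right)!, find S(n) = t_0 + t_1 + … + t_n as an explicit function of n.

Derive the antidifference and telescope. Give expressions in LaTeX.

Step 1: r(k) = 3*(9*k**4 + 84*k**3 + 286*k**2 + 427*k + 246)/(9*k**3 + 30*k**2 + 28*k + 15).
Take A(k)=3*k + 9, B(k)=1, C(k)=k**3 + 10*k**2/3 + 28*k/9 + 5/3.
Key eq: (3*k + 9)·f(k+1) = (1)·f(k) + (k**3 + 10*k**2/3 + 28*k/9 + 5/3).
deg f ≤ 2 (via 1,0,3).
Match coefficients ⇒ f(k) = (3*k**2 - 4*k + 3)/9.
So s_k = (B(k−1)f/C)·t_k = ((3*k**2 - 4*k + 3)/(9*k**3 + 30*k**2 + 28*k + 15))·t_k = -3**k*(3*k**2 - 4*k + 3)*factorial(k + 2).
Δs = -3**k*(9*k**3 + 30*k**2 + 28*k + 15)*factorial(k + 2), as required.
s_(n+1) = -3**(n + 1)*(3*n**2 + 2*n + 2)*factorial(n + 3) and s_(0) = -6, so S(n) = -9*3**n*n**2*factorial(n + 3) - 6*3**n*n*factorial(n + 3) - 6*3**n*factorial(n + 3) + 6.

S(n) = - 9 \cdot 3^{n} n^{2} \left(n + 3\right)! - 6 \cdot 3^{n} n \left(n + 3\right)! - 6 \cdot 3^{n} \left(n + 3\right)! + 6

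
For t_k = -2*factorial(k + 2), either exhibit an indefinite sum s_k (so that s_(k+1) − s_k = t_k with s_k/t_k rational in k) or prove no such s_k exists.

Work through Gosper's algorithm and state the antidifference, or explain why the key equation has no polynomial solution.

t_(k+1)/t_k = k + 3.
Factor: A=k + 3; B=1; C=1.
Set up (k + 3)·f(k+1) − (1)·f(k) − (1) = 0.
Bound: deg f ≤ -1.
Negative degree bound (-1): no f exists, t_k not Gosper-summable.

not Gosper-summable; s_k does not exist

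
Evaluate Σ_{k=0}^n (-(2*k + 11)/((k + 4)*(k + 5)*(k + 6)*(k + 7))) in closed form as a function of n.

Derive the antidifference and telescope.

S(n) = (-n**2 - 12*n - 11)/(24*(n**2 + 12*n + 35))

Compute t_(k+1)/t_k: get (k + 4)*(2*k + 13)/((k + 8)*(2*k + 11)).
Gosper form: A/B · C(k+1)/C(k) with A=k + 4, B=k + 8, C=k + 11/2.
Need (k + 4)·f(k+1) − (k + 7)·f(k) = k + 11/2.
Degrees (1,1,1) ⇒ d ≤ 3.
Coefficient equations give f(k) = k*(k + 5)*(k + 10)/48.
R(k) = B(k−1)·f(k)/C(k) = k*(k + 5)*(k + 7)*(k + 10)/(24*(2*k + 11)); s_k = R·t_k = k*(-k - 10)/(24*(k**2 + 10*k + 24)).
Check: Δs_k = (-2*k - 11)/(k**4 + 22*k**3 + 179*k**2 + 638*k + 840). ✓
Σ_(k=0)^n t_k = s_(n+1) − s_(0) = ((-n**2 - 12*n - 11)/(24*(n**2 + 12*n + 35))) − (0), i.e. (-n**2 - 12*n - 11)/(24*(n**2 + 12*n + 35)).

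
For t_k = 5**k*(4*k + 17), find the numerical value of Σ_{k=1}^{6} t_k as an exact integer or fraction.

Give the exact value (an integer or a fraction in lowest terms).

Σ = 781230

Compute t_(k+1)/t_k: get 5*(4*k + 21)/(4*k + 17).
Take A(k)=5, B(k)=1, C(k)=k + 17/4.
Solve (5)·f(k+1) − (1)·f(k) = k + 17/4.
From deg A=0, deg B=0, deg C=1: d=1.
A polynomial solution: f(k) = (k + 3)/4.
R(k) = B(k−1)·f(k)/C(k) = (k + 3)/(4*k + 17); s_k = R·t_k = 5**k*(k + 3).
Verify: 5**k*(4*k + 17) matches t_k.
Evaluate s at k=7 and k=1: 781250 and 20; difference 781230.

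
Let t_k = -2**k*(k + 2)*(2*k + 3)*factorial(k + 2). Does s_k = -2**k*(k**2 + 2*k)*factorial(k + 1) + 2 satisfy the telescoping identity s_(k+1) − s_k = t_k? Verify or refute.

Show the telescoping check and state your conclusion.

s_(k+1) = -2**(k + 1)*(2*k + (k + 1)**2 + 2)*factorial(k + 2) + 2
s_(k+1) − s_k = -2**k*(k + 2)*(2*k + 3)*factorial(k + 2)
(s_(k+1) − s_k) − t_k = 0

Valid: the claim telescopes to t_k.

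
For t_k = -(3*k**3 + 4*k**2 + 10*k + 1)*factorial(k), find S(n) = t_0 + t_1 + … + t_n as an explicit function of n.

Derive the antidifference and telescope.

S(n) = -3*n**3*factorial(n) - 7*n**2*factorial(n) - 8*n*factorial(n) - 4*factorial(n) + 3

Step 1: r(k) = (3*k**4 + 16*k**3 + 40*k**2 + 45*k + 18)/(3*k**3 + 4*k**2 + 10*k + 1).
So A=k + 1 and B=1, with C=k**3 + 4*k**2/3 + 10*k/3 + 1/3.
Key eq: (k + 1)·f(k+1) = (1)·f(k) + (k**3 + 4*k**2/3 + 10*k/3 + 1/3).
Bound: deg f ≤ 2.
Solving with deg f ≤ 2: f(k) = (3*k**2 - 2*k + 3)/3.
Then R = B(k−1)f/C = (3*k**2 - 2*k + 3)/(3*k**3 + 4*k**2 + 10*k + 1), so s_k = R(k)·t_k = -(3*k**2 - 2*k + 3)*factorial(k).
s_(k+1) − s_k = -(3*k**3 + 4*k**2 + 10*k + 1)*factorial(k) = t_k.
Evaluate: s_(n+1) = -(3*n**2 + 4*n + 4)*factorial(n + 1); subtract s_(0) = -3 ⇒ S(n) = -3*n**3*factorial(n) - 7*n**2*factorial(n) - 8*n*factorial(n) - 4*factorial(n) + 3.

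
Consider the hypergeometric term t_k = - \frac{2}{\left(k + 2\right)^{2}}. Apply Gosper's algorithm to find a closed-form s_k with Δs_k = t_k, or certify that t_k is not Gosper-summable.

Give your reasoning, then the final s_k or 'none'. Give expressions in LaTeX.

no hypergeometric antidifference exists

Compute t_(k+1)/t_k: get (k + 2)**2/(k + 3)**2.
Gosper form: A/B · C(k+1)/C(k) with A=k**2 + 4*k + 4, B=k**2 + 6*k + 9, C=1.
Solve (k**2 + 4*k + 4)·f(k+1) − (k**2 + 4*k + 4)·f(k) = 1.
From deg A=2, deg B=2, deg C=0: d=0.
Generic f = c0 gives residual -1; -1 = 0 cannot hold, so t_k is not Gosper-summable.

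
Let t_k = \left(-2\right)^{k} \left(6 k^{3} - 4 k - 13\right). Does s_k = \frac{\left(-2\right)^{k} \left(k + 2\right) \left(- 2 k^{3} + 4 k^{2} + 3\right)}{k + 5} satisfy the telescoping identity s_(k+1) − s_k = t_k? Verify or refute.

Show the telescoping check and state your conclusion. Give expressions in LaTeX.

Invalid: residual \frac{\left(-2\right)^{k} \left(- 18 k^{4} - 96 k^{3} + 24 k^{2} + 99 k + 204\right)}{k^{2} + 11 k + 30} ≠ 0.

s_(k+1) = (-2)**(k + 1)*(k + 3)*(-2*(k + 1)**3 + 4*(k + 1)**2 + 3)/(k + 6)
s_(k+1) − s_k = (-2)**k*(6*k**5 + 48*k**4 + 80*k**3 - 33*k**2 - 164*k - 186)/(k**2 + 11*k + 30)
(s_(k+1) − s_k) − t_k = (-2)**k*(-18*k**4 - 96*k**3 + 24*k**2 + 99*k + 204)/(k**2 + 11*k + 30)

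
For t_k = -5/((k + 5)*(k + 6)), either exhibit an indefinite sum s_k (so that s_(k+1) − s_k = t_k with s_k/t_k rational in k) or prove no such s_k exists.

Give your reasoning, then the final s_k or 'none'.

Compute t_(k+1)/t_k: get (k + 5)/(k + 7).
Take A(k)=k + 5, B(k)=k + 7, C(k)=1.
Solve (k + 5)·f(k+1) − (k + 6)·f(k) = 1.
Bound: deg f ≤ 1.
Solving with deg f ≤ 1: f(k) = k/5.
So s_k = (B(k−1)f/C)·t_k = (k*(k + 6)/5)·t_k = -k/(k + 5).
Verify: -5/(k**2 + 11*k + 30) matches t_k.

s_k = -k/(k + 5)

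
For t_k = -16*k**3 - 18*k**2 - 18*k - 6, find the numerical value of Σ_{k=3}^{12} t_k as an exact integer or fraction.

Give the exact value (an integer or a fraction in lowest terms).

Ratio r(k) = (8*k**3 + 33*k**2 + 51*k + 29)/(8*k**3 + 9*k**2 + 9*k + 3).
Gosper form: A/B · C(k+1)/C(k) with A=1, B=1, C=k**3 + 9*k**2/8 + 9*k/8 + 3/8.
Solve (1)·f(k+1) − (1)·f(k) = k**3 + 9*k**2/8 + 9*k/8 + 3/8.
From deg A=0, deg B=0, deg C=3: d=4.
A polynomial solution: f(k) = k**2*(2*k**2 - k + 2)/8.
Get s_k = R·t_k = 2*k**2*(-2*k**2 + k - 2) with R(k) = B(k−1)f(k)/C(k) = k**2*(2*k**2 - k + 2)/(8*k**3 + 9*k**2 + 9*k + 3).
Check: Δs_k = -16*k**3 - 18*k**2 - 18*k - 6. ✓
Σ_(k=3)^(12) t_k = s_(13) − s_(3) = -110526 − (-306) = -110220.

Σ = -110220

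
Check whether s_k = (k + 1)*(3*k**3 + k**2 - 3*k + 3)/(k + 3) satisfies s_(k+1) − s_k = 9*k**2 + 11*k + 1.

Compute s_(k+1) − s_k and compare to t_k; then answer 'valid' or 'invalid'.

Invalid: residual 2*k*(-6*k**2 - 37*k - 37)/(k**2 + 7*k + 12) ≠ 0.

s_(k+1) = (k + 2)*(-3*k + 3*(k + 1)**3 + (k + 1)**2)/(k + 4)
s_(k+1) − s_k = (9*k**4 + 62*k**3 + 112*k**2 + 65*k + 12)/(k**2 + 7*k + 12)
(s_(k+1) − s_k) − t_k = 2*k*(-6*k**2 - 37*k - 37)/(k**2 + 7*k + 12)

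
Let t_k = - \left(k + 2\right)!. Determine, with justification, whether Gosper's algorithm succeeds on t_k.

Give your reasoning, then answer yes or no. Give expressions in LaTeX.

Step 1: r(k) = k + 3.
Gosper form: A/B · C(k+1)/C(k) with A=k + 3, B=1, C=1.
f must satisfy (k + 3)·f(k+1) − (1)·f(k) = 1.
From deg A=1, deg B=0, deg C=0: d=-1.
d = -1 < 0 ⇒ no nonzero polynomial f; not summable.

No — negative degree bound, so no certificate f.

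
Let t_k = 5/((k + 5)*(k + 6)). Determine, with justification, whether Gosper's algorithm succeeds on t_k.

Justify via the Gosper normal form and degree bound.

Yes. s_k = k/(k + 5).

Ratio r(k) = (k + 5)/(k + 7).
So A=k + 5 and B=k + 7, with C=1.
Key eq: (k + 5)·f(k+1) = (k + 6)·f(k) + (1).
Bound: deg f ≤ 1.
Coefficient equations give f(k) = k/5.
Then R = B(k−1)f/C = k*(k + 6)/5, so s_k = R(k)·t_k = k/(k + 5).
Δs = 5/(k**2 + 11*k + 30), as required.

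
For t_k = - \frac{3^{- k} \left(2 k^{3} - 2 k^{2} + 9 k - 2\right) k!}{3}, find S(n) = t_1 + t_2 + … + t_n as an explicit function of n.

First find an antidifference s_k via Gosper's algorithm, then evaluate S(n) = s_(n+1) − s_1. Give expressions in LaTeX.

Step 1: r(k) = (2*k**4 + 6*k**3 + 15*k**2 + 18*k + 7)/(3*(2*k**3 - 2*k**2 + 9*k - 2)).
Take A(k)=k/3 + 1/3, B(k)=1, C(k)=k**3 - k**2 + 9*k/2 - 1.
Set up (k/3 + 1/3)·f(k+1) − (1)·f(k) − (k**3 - k**2 + 9*k/2 - 1) = 0.
deg f ≤ 2 (via 1,0,3).
A polynomial solution: f(k) = 3*(2*k**2 - 2*k + 1)/2.
R(k) = B(k−1)·f(k)/C(k) = 3*(2*k**2 - 2*k + 1)/(2*k**3 - 2*k**2 + 9*k - 2); s_k = R·t_k = -(2*k**2 - 2*k + 1)*factorial(k)/3**k.
Check: Δs_k = -(2*k**3 - 2*k**2 + 9*k - 2)*factorial(k)/(3*3**k). ✓
Evaluate: s_(n+1) = -3**(-n - 1)*(2*n**2 + 2*n + 1)*factorial(n + 1); subtract s_(1) = -1/3 ⇒ S(n) = 3**(-n - 1)*(3**n - 2*n**3*factorial(n) - 4*n**2*factorial(n) - 3*n*factorial(n) - factorial(n)).

S(n) = 3^{- n - 1} \left(3^{n} - 2 n^{3} n! - 4 n^{2} n! - 3 n n! - n!\right)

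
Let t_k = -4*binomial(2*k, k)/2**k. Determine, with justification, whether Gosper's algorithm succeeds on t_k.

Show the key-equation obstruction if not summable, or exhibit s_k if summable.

The ratio is (2*k + 1)/(k + 1).
A = 2*k + 1, B = k + 1, C = 1.
Key eq: (2*k + 1)·f(k+1) = (k)·f(k) + (1).
Bound: deg f ≤ -1.
deg f ≤ -1 is impossible — no certificate.

No — key equation has no polynomial f.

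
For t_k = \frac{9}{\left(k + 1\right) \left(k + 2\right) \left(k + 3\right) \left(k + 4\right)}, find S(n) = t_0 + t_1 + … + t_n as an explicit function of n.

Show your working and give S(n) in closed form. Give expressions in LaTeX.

S(n) = \frac{n^{3} + 9 n^{2} + 26 n + 18}{2 \left(n^{3} + 9 n^{2} + 26 n + 24\right)}

t_(k+1)/t_k = (k + 1)/(k + 5).
Factor: A=k + 1; B=k + 5; C=1.
Need (k + 1)·f(k+1) − (k + 4)·f(k) = 1.
From deg A=1, deg B=1, deg C=0: d=3.
A polynomial solution: f(k) = k*(k**2 + 6*k + 11)/18.
Certificate R = B(k−1)f/C = k*(k + 4)*(k**2 + 6*k + 11)/18 gives s_k = k*(k**2 + 6*k + 11)/(2*(k + 1)*(k + 2)*(k + 3)).
Check: Δs_k = 9/(k**4 + 10*k**3 + 35*k**2 + 50*k + 24). ✓
Telescope: S(n) = s_(n+1) − s_(0) = (n**3 + 9*n**2 + 26*n + 18)/(2*(n**3 + 9*n**2 + 26*n + 24)) − (0) = (n**3 + 9*n**2 + 26*n + 18)/(2*(n**3 + 9*n**2 + 26*n + 24)).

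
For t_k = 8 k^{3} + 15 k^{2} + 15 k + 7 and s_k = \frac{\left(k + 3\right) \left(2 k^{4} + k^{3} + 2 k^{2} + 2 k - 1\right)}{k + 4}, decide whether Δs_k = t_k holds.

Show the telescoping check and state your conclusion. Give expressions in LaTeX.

s_(k+1) = (2*k**5 + 17*k**4 + 53*k**3 + 85*k**2 + 74*k + 24)/(k + 5)
s_(k+1) − s_k = (8*k**5 + 81*k**4 + 264*k**3 + 369*k**2 + 298*k + 111)/(k**2 + 9*k + 20)
(s_(k+1) − s_k) − t_k = (-6*k**4 - 46*k**3 - 73*k**2 - 65*k - 29)/(k**2 + 9*k + 20)

Invalid: residual \frac{- 6 k^{4} - 46 k^{3} - 73 k^{2} - 65 k - 29}{k^{2} + 9 k + 20} ≠ 0.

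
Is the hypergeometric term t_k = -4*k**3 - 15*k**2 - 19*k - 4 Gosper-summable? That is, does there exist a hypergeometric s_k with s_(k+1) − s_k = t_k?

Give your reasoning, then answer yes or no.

Yes. s_k = k*(-k**3 - 3*k**2 - 3*k + 3).

r(k) = (4*k**3 + 27*k**2 + 61*k + 42)/(4*k**3 + 15*k**2 + 19*k + 4) after simplifying.
Take A(k)=1, B(k)=1, C(k)=k**3 + 15*k**2/4 + 19*k/4 + 1.
Solve (1)·f(k+1) − (1)·f(k) = k**3 + 15*k**2/4 + 19*k/4 + 1.
deg f ≤ 4 (via 0,0,3).
Coefficient equations give f(k) = k*(k**3 + 3*k**2 + 3*k - 3)/4.
Get s_k = R·t_k = k*(-k**3 - 3*k**2 - 3*k + 3) with R(k) = B(k−1)f(k)/C(k) = k*(k**3 + 3*k**2 + 3*k - 3)/(4*k**3 + 15*k**2 + 19*k + 4).
Verify: -4*k**3 - 15*k**2 - 19*k - 4 matches t_k.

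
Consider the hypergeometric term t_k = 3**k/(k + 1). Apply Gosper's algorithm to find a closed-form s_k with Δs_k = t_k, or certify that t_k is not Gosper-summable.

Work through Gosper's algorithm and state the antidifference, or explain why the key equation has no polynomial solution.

not Gosper-summable; s_k does not exist

Ratio r(k) = 3*(k + 1)/(k + 2).
So A=3*k + 3 and B=k + 2, with C=1.
f must satisfy (3*k + 3)·f(k+1) − (k + 1)·f(k) = 1.
deg f ≤ -1 (via 1,1,0).
d = -1 < 0 ⇒ no nonzero polynomial f; not summable.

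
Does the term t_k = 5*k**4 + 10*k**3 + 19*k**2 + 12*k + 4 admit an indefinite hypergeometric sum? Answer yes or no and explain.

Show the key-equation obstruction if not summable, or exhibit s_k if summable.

Yes. s_k = k*(k**4 + 3*k**2 - k + 1).

Compute t_(k+1)/t_k: get (5*k**4 + 30*k**3 + 79*k**2 + 100*k + 50)/(5*k**4 + 10*k**3 + 19*k**2 + 12*k + 4).
Normal form (A,B,C) = (1, 1, k**4 + 2*k**3 + 19*k**2/5 + 12*k/5 + 4/5).
Need (1)·f(k+1) − (1)·f(k) = k**4 + 2*k**3 + 19*k**2/5 + 12*k/5 + 4/5.
d = 5 from the (0,0,4) case.
Match coefficients ⇒ f(k) = k*(k**4 + 3*k**2 - k + 1)/5.
R(k) = B(k−1)·f(k)/C(k) = k*(k**4 + 3*k**2 - k + 1)/(5*k**4 + 10*k**3 + 19*k**2 + 12*k + 4); s_k = R·t_k = k*(k**4 + 3*k**2 - k + 1).
Δs = 5*k**4 + 10*k**3 + 19*k**2 + 12*k + 4, as required.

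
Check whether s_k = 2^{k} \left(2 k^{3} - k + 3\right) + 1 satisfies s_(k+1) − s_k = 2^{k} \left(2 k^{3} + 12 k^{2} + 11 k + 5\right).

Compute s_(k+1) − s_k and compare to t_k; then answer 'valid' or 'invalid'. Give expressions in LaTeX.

Valid: the claim telescopes to t_k.

s_(k+1) = 2**(k + 1)*(-k + 2*(k + 1)**3 + 2) + 1
s_(k+1) − s_k = 2**k*(-2*k**3 - k + 4*(k + 1)**3 + 1)
(s_(k+1) − s_k) − t_k = 0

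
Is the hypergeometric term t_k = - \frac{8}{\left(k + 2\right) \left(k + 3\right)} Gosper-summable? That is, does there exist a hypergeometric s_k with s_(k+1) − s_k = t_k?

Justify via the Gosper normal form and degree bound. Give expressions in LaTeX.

Yes. s_k = - \frac{4 k}{k + 2}.

r(k) = (k + 2)/(k + 4) after simplifying.
A = k + 2, B = k + 4, C = 1.
Set up (k + 2)·f(k+1) − (k + 3)·f(k) − (1) = 0.
d = 1 from the (1,1,0) case.
Coefficient equations give f(k) = k/2.
Certificate R = B(k−1)f/C = k*(k + 3)/2 gives s_k = -4*k/(k + 2).
Verify: -8/(k**2 + 5*k + 6) matches t_k.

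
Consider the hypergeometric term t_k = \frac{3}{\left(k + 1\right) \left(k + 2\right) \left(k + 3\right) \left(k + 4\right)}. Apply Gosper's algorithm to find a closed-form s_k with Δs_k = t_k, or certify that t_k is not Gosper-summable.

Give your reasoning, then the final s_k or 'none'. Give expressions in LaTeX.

s_k = \frac{k \left(k^{2} + 6 k + 11\right)}{6 \left(k + 1\right) \left(k + 2\right) \left(k + 3\right)}

r(k) = (k + 1)/(k + 5) after simplifying.
Gosper form: A/B · C(k+1)/C(k) with A=k + 1, B=k + 5, C=1.
Set up (k + 1)·f(k+1) − (k + 4)·f(k) − (1) = 0.
From deg A=1, deg B=1, deg C=0: d=3.
A polynomial solution: f(k) = k*(k**2 + 6*k + 11)/18.
Then R = B(k−1)f/C = k*(k + 4)*(k**2 + 6*k + 11)/18, so s_k = R(k)·t_k = k*(k**2 + 6*k + 11)/(6*(k + 1)*(k + 2)*(k + 3)).
Check: Δs_k = 3/(k**4 + 10*k**3 + 35*k**2 + 50*k + 24). ✓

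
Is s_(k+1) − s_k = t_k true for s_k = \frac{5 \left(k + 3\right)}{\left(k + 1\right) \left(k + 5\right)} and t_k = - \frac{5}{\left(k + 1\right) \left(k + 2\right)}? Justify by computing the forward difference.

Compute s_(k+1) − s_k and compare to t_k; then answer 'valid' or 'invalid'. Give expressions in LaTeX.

Invalid: residual \frac{10 \left(2 k + 7\right)}{k^{4} + 14 k^{3} + 65 k^{2} + 112 k + 60} ≠ 0.

s_(k+1) = 5*(k + 4)/((k + 2)*(k + 6))
s_(k+1) − s_k = 5*(-k**2 - 7*k - 16)/(k**4 + 14*k**3 + 65*k**2 + 112*k + 60)
(s_(k+1) − s_k) − t_k = 10*(2*k + 7)/(k**4 + 14*k**3 + 65*k**2 + 112*k + 60)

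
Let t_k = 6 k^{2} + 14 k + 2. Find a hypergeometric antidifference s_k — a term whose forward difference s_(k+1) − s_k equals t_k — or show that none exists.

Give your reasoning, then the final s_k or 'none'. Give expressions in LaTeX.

r(k) = (3*k**2 + 13*k + 11)/(3*k**2 + 7*k + 1) after simplifying.
So A=1 and B=1, with C=k**2 + 7*k/3 + 1/3.
Solve (1)·f(k+1) − (1)·f(k) = k**2 + 7*k/3 + 1/3.
Bound: deg f ≤ 3.
A polynomial solution: f(k) = k*(k**2 + 2*k - 2)/3.
Certificate R = B(k−1)f/C = k*(k**2 + 2*k - 2)/(3*k**2 + 7*k + 1) gives s_k = 2*k*(k**2 + 2*k - 2).
Check: Δs_k = 6*k**2 + 14*k + 2. ✓

s_k = 2 k \left(k^{2} + 2 k - 2\right)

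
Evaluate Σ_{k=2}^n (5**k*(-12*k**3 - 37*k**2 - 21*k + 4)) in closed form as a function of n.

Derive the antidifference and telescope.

S(n) = -15*5**n*n**3 - 35*5**n*n**2 - 20*5**n*n + 5*5**n + 325

The ratio is 5*(12*k**3 + 73*k**2 + 131*k + 66)/(12*k**3 + 37*k**2 + 21*k - 4).
Take A(k)=5, B(k)=1, C(k)=k**3 + 37*k**2/12 + 7*k/4 - 1/3.
f must satisfy (5)·f(k+1) − (1)·f(k) = k**3 + 37*k**2/12 + 7*k/4 - 1/3.
From deg A=0, deg B=0, deg C=3: d=3.
A polynomial solution: f(k) = (3*k**3 - 2*k**2 - k - 1)/12.
R(k) = B(k−1)·f(k)/C(k) = (3*k**3 - 2*k**2 - k - 1)/((k + 1)*(12*k**2 + 25*k - 4)); s_k = R·t_k = 5**k*(-3*k**3 + 2*k**2 + k + 1).
Check: Δs_k = 5**k*(-12*k**3 - 37*k**2 - 21*k + 4). ✓
s_(n+1) = 5**(n + 1)*(-3*n**3 - 7*n**2 - 4*n + 1) and s_(2) = -325, so S(n) = -15*5**n*n**3 - 35*5**n*n**2 - 20*5**n*n + 5*5**n + 325.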